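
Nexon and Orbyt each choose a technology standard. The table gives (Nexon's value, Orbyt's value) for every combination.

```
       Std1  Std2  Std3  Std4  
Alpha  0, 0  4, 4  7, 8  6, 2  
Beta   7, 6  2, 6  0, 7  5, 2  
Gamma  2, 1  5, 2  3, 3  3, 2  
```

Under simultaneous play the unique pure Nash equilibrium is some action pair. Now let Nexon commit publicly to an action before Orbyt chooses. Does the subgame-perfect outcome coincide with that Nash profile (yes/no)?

yes

Solve by backward induction (Nexon leads).
- Alpha → Orbyt plays Std3 (best of 0, 4, 8, 2); Nexon gets 7.
- Beta → Orbyt plays Std3 (best of 6, 6, 7, 2); Nexon gets 0.
- Gamma → Orbyt plays Std3 (best of 1, 2, 3, 2); Nexon gets 3.
Maximizing over 7, 0, 3, Nexon chooses Alpha. Subgame-perfect outcome: (Alpha, Std3) with payoffs (7, 8).
For the simultaneous game, intersect best replies.
Nexon's best replies: Std1→Beta; Std2→Gamma; Std3→Alpha; Std4→Alpha.
Orbyt's best replies: Alpha→Std3; Beta→Std3; Gamma→Std3.
The unique mutual best reply is (Alpha, Std3), giving (7, 8).
Sequential outcome (Alpha, Std3) coincides with the Nash profile (Alpha, Std3).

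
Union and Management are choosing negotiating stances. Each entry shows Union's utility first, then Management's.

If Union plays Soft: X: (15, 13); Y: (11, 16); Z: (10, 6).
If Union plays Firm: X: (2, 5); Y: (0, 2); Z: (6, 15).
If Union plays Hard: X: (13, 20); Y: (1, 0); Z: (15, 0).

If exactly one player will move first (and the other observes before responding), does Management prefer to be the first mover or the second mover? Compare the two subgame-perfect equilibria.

If Union leads: Management's best replies are Soft→Y, Firm→Z, Hard→X; Union's induced payoffs 11, 6, 13; outcome (Hard, X), payoffs (13, 20).
If Management leads: Union's best replies are X→Soft, Y→Soft, Z→Hard; Management's induced payoffs 13, 16, 0; outcome (Soft, Y), payoffs (11, 16).
Management gets 16 moving first and 20 moving second, so Management prefers to move second.

second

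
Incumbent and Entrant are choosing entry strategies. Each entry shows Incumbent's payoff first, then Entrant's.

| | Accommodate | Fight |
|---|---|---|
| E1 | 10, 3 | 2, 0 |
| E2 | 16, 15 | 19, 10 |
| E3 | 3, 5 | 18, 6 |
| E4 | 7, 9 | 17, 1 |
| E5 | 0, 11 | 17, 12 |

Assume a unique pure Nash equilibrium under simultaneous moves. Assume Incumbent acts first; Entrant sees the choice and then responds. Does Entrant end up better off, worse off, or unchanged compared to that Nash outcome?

worse off

Work backward from Entrant's decision.
- E1: BR = Accommodate, leader payoff 10.
- E2: BR = Accommodate, leader payoff 16.
- E3: BR = Fight, leader payoff 18.
- E4: BR = Accommodate, leader payoff 7.
- E5: BR = Fight, leader payoff 17.
Incumbent's induced payoffs are 10, 16, 18, 7, 17, so Incumbent commits to E3. Subgame-perfect outcome: (E3, Fight) with payoffs (18, 6).
Now find the simultaneous Nash equilibrium.
Incumbent's best replies: Accommodate→E2; Fight→E2.
Entrant's best replies: E1→Accommodate; E2→Accommodate; E3→Fight; E4→Accommodate; E5→Fight.
Only (E2, Accommodate) has each player best-responding; Nash payoffs (16, 15).
Entrant earns 6 sequentially versus 15 at the Nash outcome: worse off.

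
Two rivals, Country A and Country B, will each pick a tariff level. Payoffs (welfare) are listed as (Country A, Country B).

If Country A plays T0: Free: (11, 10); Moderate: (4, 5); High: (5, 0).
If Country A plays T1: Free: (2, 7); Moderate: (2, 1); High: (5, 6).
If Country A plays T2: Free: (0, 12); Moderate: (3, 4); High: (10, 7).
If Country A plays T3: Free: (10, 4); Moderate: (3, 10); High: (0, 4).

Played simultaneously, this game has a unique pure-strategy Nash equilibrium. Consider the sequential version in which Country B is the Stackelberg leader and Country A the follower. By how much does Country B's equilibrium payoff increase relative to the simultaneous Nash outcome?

0

Backward induction with Country B moving first.
- Free: BR = T0, leader payoff 10.
- Moderate: BR = T0, leader payoff 5.
- High: BR = T2, leader payoff 7.
Among 10, 5, 7, the best is 10 at Free. Subgame-perfect outcome: (T0, Free) with payoffs (11, 10).
For the simultaneous game, intersect best replies.
Country A's best replies: Free→T0; Moderate→T0; High→T2.
Country B's best replies: T0→Free; T1→Free; T2→Free; T3→Moderate.
Only (T0, Free) has each player best-responding; Nash payoffs (11, 10).
Country B's commitment gain: 10 − 10 = 0.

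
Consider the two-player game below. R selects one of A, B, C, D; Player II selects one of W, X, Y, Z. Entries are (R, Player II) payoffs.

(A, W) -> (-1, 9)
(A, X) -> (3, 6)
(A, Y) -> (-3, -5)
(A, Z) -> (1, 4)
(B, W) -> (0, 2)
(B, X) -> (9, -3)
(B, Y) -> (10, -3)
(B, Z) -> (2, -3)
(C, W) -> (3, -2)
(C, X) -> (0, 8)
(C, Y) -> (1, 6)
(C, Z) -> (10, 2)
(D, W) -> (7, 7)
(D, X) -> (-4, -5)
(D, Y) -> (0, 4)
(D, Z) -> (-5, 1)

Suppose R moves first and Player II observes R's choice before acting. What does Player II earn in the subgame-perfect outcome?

7

Work backward from Player II's decision.
- A → Player II plays W (best of 9, 6, -5, 4); R gets -1.
- B → Player II plays W (best of 2, -3, -3, -3); R gets 0.
- C → Player II plays X (best of -2, 8, 6, 2); R gets 0.
- D → Player II plays W (best of 7, -5, 4, 1); R gets 7.
Maximizing over -1, 0, 0, 7, R chooses D. Subgame-perfect outcome: (D, W) with payoffs (7, 7).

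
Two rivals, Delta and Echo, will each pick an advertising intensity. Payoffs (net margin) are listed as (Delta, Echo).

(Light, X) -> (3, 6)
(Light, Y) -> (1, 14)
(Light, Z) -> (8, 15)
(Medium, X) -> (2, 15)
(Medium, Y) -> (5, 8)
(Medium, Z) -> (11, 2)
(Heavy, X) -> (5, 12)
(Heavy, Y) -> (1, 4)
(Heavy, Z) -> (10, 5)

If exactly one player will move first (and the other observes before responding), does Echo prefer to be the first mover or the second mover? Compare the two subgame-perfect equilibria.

second

If Delta leads: Echo's best replies are Light→Z, Medium→X, Heavy→X; Delta's induced payoffs 8, 2, 5; outcome (Light, Z), payoffs (8, 15).
If Echo leads: Delta's best replies are X→Heavy, Y→Medium, Z→Medium; Echo's induced payoffs 12, 8, 2; outcome (Heavy, X), payoffs (5, 12).
Echo gets 12 moving first and 15 moving second, so Echo prefers to move second.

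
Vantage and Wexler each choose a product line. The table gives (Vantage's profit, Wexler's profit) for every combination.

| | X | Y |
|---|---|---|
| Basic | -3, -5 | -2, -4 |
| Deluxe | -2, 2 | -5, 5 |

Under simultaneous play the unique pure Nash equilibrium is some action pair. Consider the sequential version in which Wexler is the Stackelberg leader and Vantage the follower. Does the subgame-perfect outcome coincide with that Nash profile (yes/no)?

Solve by backward induction (Wexler leads).
- X: BR = Deluxe, leader payoff 2.
- Y: BR = Basic, leader payoff -4.
Wexler's induced payoffs are 2, -4, so Wexler commits to X. Subgame-perfect outcome: (Deluxe, X) with payoffs (-2, 2).
For the simultaneous game, intersect best replies.
Vantage's best replies: X→Deluxe; Y→Basic.
Wexler's best replies: Basic→Y; Deluxe→Y.
Only (Basic, Y) has each player best-responding; Nash payoffs (-2, -4).
Sequential outcome (Deluxe, X) differs from the Nash profile (Basic, Y).

no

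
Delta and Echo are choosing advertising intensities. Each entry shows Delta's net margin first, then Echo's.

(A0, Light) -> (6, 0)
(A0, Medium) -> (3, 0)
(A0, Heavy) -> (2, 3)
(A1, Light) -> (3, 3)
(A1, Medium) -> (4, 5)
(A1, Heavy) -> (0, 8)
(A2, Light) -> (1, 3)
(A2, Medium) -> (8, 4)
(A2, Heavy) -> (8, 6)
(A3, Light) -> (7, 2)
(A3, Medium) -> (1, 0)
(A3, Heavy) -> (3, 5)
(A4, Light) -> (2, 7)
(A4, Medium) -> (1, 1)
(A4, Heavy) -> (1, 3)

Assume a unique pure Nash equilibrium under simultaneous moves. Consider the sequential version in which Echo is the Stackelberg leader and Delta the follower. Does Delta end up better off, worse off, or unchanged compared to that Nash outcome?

unchanged

Work backward from Delta's decision.
- Light → Delta plays A3 (best of 6, 3, 1, 7, 2); Echo gets 2.
- Medium → Delta plays A2 (best of 3, 4, 8, 1, 1); Echo gets 4.
- Heavy → Delta plays A2 (best of 2, 0, 8, 3, 1); Echo gets 6.
Among 2, 4, 6, the best is 6 at Heavy. Subgame-perfect outcome: (A2, Heavy) with payoffs (8, 6).
For the simultaneous game, intersect best replies.
Delta's best replies: Light→A3; Medium→A2; Heavy→A2.
Echo's best replies: A0→Heavy; A1→Heavy; A2→Heavy; A3→Heavy; A4→Light.
The unique mutual best reply is (A2, Heavy), giving (8, 6).
Delta earns 8 sequentially versus 8 at the Nash outcome: unchanged.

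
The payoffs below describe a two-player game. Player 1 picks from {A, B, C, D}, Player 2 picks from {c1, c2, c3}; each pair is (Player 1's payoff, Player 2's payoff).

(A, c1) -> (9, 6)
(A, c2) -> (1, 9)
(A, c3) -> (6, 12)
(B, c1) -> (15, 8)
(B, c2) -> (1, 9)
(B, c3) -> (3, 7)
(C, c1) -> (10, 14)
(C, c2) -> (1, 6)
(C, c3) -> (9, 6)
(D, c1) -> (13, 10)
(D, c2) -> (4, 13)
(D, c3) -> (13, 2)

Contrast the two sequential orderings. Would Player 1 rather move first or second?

first

If Player 1 leads: Player 2's best replies are A→c3, B→c2, C→c1, D→c2; Player 1's induced payoffs 6, 1, 10, 4; outcome (C, c1), payoffs (10, 14).
If Player 2 leads: Player 1's best replies are c1→B, c2→D, c3→D; Player 2's induced payoffs 8, 13, 2; outcome (D, c2), payoffs (4, 13).
Player 1 gets 10 moving first and 4 moving second, so Player 1 prefers to move first.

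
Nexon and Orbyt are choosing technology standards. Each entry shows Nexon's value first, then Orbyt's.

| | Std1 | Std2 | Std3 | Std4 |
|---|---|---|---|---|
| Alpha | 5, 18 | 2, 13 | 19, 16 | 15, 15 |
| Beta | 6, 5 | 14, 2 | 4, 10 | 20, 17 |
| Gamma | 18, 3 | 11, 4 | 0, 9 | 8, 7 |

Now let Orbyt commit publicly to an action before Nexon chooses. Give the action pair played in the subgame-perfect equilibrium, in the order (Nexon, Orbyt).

(Beta, Std4)

Backward induction with Orbyt moving first.
- Std1: BR = Gamma, leader payoff 3.
- Std2: BR = Beta, leader payoff 2.
- Std3: BR = Alpha, leader payoff 16.
- Std4: BR = Beta, leader payoff 17.
Maximizing over 3, 2, 16, 17, Orbyt chooses Std4. Subgame-perfect outcome: (Beta, Std4) with payoffs (20, 17).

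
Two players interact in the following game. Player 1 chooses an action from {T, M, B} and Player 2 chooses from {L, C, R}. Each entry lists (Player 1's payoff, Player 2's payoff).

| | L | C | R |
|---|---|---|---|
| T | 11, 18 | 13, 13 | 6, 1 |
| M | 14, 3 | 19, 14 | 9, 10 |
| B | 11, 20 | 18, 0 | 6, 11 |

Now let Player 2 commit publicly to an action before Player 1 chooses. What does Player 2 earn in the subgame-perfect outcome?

Backward induction with Player 2 moving first.
- L: BR = M, leader payoff 3.
- C: BR = M, leader payoff 14.
- R: BR = M, leader payoff 10.
Among 3, 14, 10, the best is 14 at C. Subgame-perfect outcome: (M, C) with payoffs (19, 14).

14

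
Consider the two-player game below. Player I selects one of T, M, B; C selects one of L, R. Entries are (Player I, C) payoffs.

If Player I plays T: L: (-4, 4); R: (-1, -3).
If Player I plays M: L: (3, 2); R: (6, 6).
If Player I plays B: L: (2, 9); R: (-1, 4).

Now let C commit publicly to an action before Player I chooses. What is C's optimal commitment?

R

Solve by backward induction (C leads).
- L: BR = M, leader payoff 2.
- R: BR = M, leader payoff 6.
Among 2, 6, the best is 6 at R. Subgame-perfect outcome: (M, R) with payoffs (6, 6).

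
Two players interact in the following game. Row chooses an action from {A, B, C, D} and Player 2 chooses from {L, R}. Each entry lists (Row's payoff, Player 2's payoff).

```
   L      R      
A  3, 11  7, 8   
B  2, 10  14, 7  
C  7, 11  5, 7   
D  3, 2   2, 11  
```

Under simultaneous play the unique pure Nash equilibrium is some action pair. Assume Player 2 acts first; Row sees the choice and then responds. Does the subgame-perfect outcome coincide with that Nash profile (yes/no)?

yes

Backward induction with Player 2 moving first.
- L → Row plays C (best of 3, 2, 7, 3); Player 2 gets 11.
- R → Row plays B (best of 7, 14, 5, 2); Player 2 gets 7.
Among 11, 7, the best is 11 at L. Subgame-perfect outcome: (C, L) with payoffs (7, 11).
Now find the simultaneous Nash equilibrium.
Row's best replies: L→C; R→B.
Player 2's best replies: A→L; B→L; C→L; D→R.
Only (C, L) has each player best-responding; Nash payoffs (7, 11).
Sequential outcome (C, L) coincides with the Nash profile (C, L).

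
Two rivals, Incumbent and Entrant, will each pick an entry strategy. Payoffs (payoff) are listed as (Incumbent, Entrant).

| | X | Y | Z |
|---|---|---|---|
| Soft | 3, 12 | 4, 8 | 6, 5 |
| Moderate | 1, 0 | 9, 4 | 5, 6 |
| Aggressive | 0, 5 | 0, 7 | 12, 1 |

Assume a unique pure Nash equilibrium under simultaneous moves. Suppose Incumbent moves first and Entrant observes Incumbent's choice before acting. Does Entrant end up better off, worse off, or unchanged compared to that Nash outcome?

worse off

Backward induction with Incumbent moving first.
- Soft: BR = X, leader payoff 3.
- Moderate: BR = Z, leader payoff 5.
- Aggressive: BR = Y, leader payoff 0.
Among 3, 5, 0, the best is 5 at Moderate. Subgame-perfect outcome: (Moderate, Z) with payoffs (5, 6).
Under simultaneous play:
Incumbent's best replies: X→Soft; Y→Moderate; Z→Aggressive.
Entrant's best replies: Soft→X; Moderate→Z; Aggressive→Y.
The unique mutual best reply is (Soft, X), giving (3, 12).
Entrant earns 6 sequentially versus 12 at the Nash outcome: worse off.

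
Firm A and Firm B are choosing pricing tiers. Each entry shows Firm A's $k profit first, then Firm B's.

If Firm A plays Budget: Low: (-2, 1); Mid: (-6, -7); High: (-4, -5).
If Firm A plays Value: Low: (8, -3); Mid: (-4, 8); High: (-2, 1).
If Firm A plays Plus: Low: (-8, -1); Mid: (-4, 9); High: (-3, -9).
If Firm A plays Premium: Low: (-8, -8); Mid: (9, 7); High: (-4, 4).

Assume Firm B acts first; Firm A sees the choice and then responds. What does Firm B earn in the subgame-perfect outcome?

Firm A best-responds to each possible Firm B move:
- Low → Firm A plays Value (best of -2, 8, -8, -8); Firm B gets -3.
- Mid → Firm A plays Premium (best of -6, -4, -4, 9); Firm B gets 7.
- High → Firm A plays Value (best of -4, -2, -3, -4); Firm B gets 1.
Maximizing over -3, 7, 1, Firm B chooses Mid. Subgame-perfect outcome: (Premium, Mid) with payoffs (9, 7).

7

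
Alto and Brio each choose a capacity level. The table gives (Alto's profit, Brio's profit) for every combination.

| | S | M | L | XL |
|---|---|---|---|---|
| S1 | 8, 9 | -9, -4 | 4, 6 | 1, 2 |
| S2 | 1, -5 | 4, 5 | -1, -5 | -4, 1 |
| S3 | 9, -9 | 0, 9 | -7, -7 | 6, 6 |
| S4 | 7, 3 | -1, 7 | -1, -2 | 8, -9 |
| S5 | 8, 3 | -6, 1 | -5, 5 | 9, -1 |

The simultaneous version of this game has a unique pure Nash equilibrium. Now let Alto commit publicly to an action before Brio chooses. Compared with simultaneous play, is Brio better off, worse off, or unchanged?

better off

Work backward from Brio's decision.
- S1: BR = S, leader payoff 8.
- S2: BR = M, leader payoff 4.
- S3: BR = M, leader payoff 0.
- S4: BR = M, leader payoff -1.
- S5: BR = L, leader payoff -5.
Among 8, 4, 0, -1, -5, the best is 8 at S1. Subgame-perfect outcome: (S1, S) with payoffs (8, 9).
Under simultaneous play:
Alto's best replies: S→S3; M→S2; L→S1; XL→S5.
Brio's best replies: S1→S; S2→M; S3→M; S4→M; S5→L.
Only (S2, M) has each player best-responding; Nash payoffs (4, 5).
Brio earns 9 sequentially versus 5 at the Nash outcome: better off.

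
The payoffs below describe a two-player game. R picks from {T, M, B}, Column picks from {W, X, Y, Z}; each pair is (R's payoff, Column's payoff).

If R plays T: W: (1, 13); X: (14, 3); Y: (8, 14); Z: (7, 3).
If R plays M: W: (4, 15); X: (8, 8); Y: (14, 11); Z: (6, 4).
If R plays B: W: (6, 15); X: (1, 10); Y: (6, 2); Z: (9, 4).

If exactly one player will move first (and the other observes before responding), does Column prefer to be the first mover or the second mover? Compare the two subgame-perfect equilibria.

first

If R leads: Column's best replies are T→Y, M→W, B→W; R's induced payoffs 8, 4, 6; outcome (T, Y), payoffs (8, 14).
If Column leads: R's best replies are W→B, X→T, Y→M, Z→B; Column's induced payoffs 15, 3, 11, 4; outcome (B, W), payoffs (6, 15).
Column gets 15 moving first and 14 moving second, so Column prefers to move first.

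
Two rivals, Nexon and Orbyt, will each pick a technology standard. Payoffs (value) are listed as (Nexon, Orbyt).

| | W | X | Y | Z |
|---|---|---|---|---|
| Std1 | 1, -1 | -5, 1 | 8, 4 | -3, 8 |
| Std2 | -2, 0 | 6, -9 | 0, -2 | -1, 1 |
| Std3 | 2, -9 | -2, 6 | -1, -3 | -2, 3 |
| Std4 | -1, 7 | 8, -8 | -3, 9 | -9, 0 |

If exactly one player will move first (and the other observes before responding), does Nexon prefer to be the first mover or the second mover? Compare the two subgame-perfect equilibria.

second

If Nexon leads: Orbyt's best replies are Std1→Z, Std2→Z, Std3→X, Std4→Y; Nexon's induced payoffs -3, -1, -2, -3; outcome (Std2, Z), payoffs (-1, 1).
If Orbyt leads: Nexon's best replies are W→Std3, X→Std4, Y→Std1, Z→Std2; Orbyt's induced payoffs -9, -8, 4, 1; outcome (Std1, Y), payoffs (8, 4).
Nexon gets -1 moving first and 8 moving second, so Nexon prefers to move second.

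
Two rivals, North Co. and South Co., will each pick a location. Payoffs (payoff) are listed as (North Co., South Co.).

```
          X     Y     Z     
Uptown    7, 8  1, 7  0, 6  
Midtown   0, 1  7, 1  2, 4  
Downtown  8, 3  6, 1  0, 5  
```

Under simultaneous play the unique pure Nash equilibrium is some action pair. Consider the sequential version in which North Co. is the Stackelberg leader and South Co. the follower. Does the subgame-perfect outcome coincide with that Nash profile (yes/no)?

no

Solve by backward induction (North Co. leads).
- Uptown: South Co. compares 8, 7, 6 and picks X; North Co. would get 7.
- Midtown: South Co. compares 1, 1, 4 and picks Z; North Co. would get 2.
- Downtown: South Co. compares 3, 1, 5 and picks Z; North Co. would get 0.
Among 7, 2, 0, the best is 7 at Uptown. Subgame-perfect outcome: (Uptown, X) with payoffs (7, 8).
For the simultaneous game, intersect best replies.
North Co.'s best replies: X→Downtown; Y→Midtown; Z→Midtown.
South Co.'s best replies: Uptown→X; Midtown→Z; Downtown→Z.
Only (Midtown, Z) has each player best-responding; Nash payoffs (2, 4).
Sequential outcome (Uptown, X) differs from the Nash profile (Midtown, Z).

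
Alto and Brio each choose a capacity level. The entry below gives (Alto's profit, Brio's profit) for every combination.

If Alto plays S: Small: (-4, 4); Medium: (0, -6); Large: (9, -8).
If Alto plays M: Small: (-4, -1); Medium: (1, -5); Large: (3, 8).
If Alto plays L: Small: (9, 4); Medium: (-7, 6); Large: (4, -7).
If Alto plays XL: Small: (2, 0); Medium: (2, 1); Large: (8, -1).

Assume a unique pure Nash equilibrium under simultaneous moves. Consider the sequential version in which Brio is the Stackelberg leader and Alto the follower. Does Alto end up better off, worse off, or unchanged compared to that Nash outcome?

Backward induction with Brio moving first.
- Small: BR = L, leader payoff 4.
- Medium: BR = XL, leader payoff 1.
- Large: BR = S, leader payoff -8.
Maximizing over 4, 1, -8, Brio chooses Small. Subgame-perfect outcome: (L, Small) with payoffs (9, 4).
Under simultaneous play:
Alto's best replies: Small→L; Medium→XL; Large→S.
Brio's best replies: S→Small; M→Large; L→Medium; XL→Medium.
The unique mutual best reply is (XL, Medium), giving (2, 1).
Alto earns 9 sequentially versus 2 at the Nash outcome: better off.

better off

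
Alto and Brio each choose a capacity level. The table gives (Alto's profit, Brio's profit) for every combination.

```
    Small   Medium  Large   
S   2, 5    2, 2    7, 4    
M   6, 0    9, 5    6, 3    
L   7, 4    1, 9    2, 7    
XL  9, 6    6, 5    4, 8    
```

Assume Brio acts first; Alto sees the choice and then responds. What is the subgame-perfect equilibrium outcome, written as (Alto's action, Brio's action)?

(XL, Small)

Backward induction with Brio moving first.
- Small: Alto compares 2, 6, 7, 9 and picks XL; Brio would get 6.
- Medium: Alto compares 2, 9, 1, 6 and picks M; Brio would get 5.
- Large: Alto compares 7, 6, 2, 4 and picks S; Brio would get 4.
Maximizing over 6, 5, 4, Brio chooses Small. Subgame-perfect outcome: (XL, Small) with payoffs (9, 6).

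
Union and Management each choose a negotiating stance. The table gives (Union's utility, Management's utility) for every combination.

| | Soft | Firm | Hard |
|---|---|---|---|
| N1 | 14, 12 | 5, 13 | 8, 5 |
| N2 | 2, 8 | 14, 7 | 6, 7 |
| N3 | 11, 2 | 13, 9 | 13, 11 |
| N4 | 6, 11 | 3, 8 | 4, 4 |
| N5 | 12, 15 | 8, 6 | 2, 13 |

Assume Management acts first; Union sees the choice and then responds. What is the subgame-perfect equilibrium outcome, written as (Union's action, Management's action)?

(N1, Soft)

Backward induction with Management moving first.
- Soft: Union compares 14, 2, 11, 6, 12 and picks N1; Management would get 12.
- Firm: Union compares 5, 14, 13, 3, 8 and picks N2; Management would get 7.
- Hard: Union compares 8, 6, 13, 4, 2 and picks N3; Management would get 11.
Among 12, 7, 11, the best is 12 at Soft. Subgame-perfect outcome: (N1, Soft) with payoffs (14, 12).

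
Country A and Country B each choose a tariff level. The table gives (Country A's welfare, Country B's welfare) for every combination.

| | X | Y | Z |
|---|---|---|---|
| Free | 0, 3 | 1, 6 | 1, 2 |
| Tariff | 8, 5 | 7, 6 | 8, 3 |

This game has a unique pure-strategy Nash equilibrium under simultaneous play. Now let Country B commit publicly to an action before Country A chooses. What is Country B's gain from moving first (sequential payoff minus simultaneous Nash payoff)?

0

Backward induction with Country B moving first.
- X → Country A plays Tariff (best of 0, 8); Country B gets 5.
- Y → Country A plays Tariff (best of 1, 7); Country B gets 6.
- Z → Country A plays Tariff (best of 1, 8); Country B gets 3.
Maximizing over 5, 6, 3, Country B chooses Y. Subgame-perfect outcome: (Tariff, Y) with payoffs (7, 6).
For the simultaneous game, intersect best replies.
Country A's best replies: X→Tariff; Y→Tariff; Z→Tariff.
Country B's best replies: Free→Y; Tariff→Y.
The unique mutual best reply is (Tariff, Y), giving (7, 6).
Country B's commitment gain: 6 − 6 = 0.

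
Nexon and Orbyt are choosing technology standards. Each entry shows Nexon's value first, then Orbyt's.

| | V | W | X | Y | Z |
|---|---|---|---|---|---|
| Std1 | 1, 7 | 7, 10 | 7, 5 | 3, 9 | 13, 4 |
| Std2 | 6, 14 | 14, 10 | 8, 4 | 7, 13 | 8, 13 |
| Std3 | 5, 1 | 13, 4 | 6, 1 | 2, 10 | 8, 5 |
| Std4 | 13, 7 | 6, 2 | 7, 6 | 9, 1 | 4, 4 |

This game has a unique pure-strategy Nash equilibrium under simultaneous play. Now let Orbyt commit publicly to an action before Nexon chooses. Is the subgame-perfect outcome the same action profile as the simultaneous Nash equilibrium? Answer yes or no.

Solve by backward induction (Orbyt leads).
- V: BR = Std4, leader payoff 7.
- W: BR = Std2, leader payoff 10.
- X: BR = Std2, leader payoff 4.
- Y: BR = Std4, leader payoff 1.
- Z: BR = Std1, leader payoff 4.
Among 7, 10, 4, 1, 4, the best is 10 at W. Subgame-perfect outcome: (Std2, W) with payoffs (14, 10).
Under simultaneous play:
Nexon's best replies: V→Std4; W→Std2; X→Std2; Y→Std4; Z→Std1.
Orbyt's best replies: Std1→W; Std2→V; Std3→Y; Std4→V.
Only (Std4, V) has each player best-responding; Nash payoffs (13, 7).
Sequential outcome (Std2, W) differs from the Nash profile (Std4, V).

no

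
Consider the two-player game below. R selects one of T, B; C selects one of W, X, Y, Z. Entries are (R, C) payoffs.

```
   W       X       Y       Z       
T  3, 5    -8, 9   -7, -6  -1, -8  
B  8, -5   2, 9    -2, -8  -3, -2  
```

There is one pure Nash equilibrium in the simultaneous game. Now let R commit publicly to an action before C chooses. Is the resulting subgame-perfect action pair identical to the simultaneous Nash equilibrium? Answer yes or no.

Work backward from C's decision.
- T: BR = X, leader payoff -8.
- B: BR = X, leader payoff 2.
Maximizing over -8, 2, R chooses B. Subgame-perfect outcome: (B, X) with payoffs (2, 9).
Under simultaneous play:
R's best replies: W→B; X→B; Y→B; Z→T.
C's best replies: T→X; B→X.
The unique mutual best reply is (B, X), giving (2, 9).
Sequential outcome (B, X) coincides with the Nash profile (B, X).

yes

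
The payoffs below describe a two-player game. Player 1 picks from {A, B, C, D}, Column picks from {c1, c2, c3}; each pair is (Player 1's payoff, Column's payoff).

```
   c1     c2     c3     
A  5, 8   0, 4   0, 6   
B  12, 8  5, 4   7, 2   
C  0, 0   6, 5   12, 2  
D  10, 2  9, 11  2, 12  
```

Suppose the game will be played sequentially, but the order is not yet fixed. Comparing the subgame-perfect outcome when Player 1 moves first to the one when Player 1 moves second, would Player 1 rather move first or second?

If Player 1 leads: Column's best replies are A→c1, B→c1, C→c2, D→c3; Player 1's induced payoffs 5, 12, 6, 2; outcome (B, c1), payoffs (12, 8).
If Column leads: Player 1's best replies are c1→B, c2→D, c3→C; Column's induced payoffs 8, 11, 2; outcome (D, c2), payoffs (9, 11).
Player 1 gets 12 moving first and 9 moving second, so Player 1 prefers to move first.

first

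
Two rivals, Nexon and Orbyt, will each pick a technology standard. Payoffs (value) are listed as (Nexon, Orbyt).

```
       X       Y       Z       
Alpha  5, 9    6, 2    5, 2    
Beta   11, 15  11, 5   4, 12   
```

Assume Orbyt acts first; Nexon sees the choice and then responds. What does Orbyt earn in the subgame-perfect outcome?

15

Work backward from Nexon's decision.
- X → Nexon plays Beta (best of 5, 11); Orbyt gets 15.
- Y → Nexon plays Beta (best of 6, 11); Orbyt gets 5.
- Z → Nexon plays Alpha (best of 5, 4); Orbyt gets 2.
Orbyt's induced payoffs are 15, 5, 2, so Orbyt commits to X. Subgame-perfect outcome: (Beta, X) with payoffs (11, 15).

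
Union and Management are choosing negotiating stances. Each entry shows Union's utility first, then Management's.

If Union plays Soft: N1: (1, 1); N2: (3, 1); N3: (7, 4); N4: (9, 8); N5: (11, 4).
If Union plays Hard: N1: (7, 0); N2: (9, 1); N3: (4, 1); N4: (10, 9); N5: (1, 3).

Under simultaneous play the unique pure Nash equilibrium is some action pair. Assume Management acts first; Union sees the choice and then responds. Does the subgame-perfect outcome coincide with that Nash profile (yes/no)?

Union best-responds to each possible Management move:
- N1: BR = Hard, leader payoff 0.
- N2: BR = Hard, leader payoff 1.
- N3: BR = Soft, leader payoff 4.
- N4: BR = Hard, leader payoff 9.
- N5: BR = Soft, leader payoff 4.
Management's induced payoffs are 0, 1, 4, 9, 4, so Management commits to N4. Subgame-perfect outcome: (Hard, N4) with payoffs (10, 9).
For the simultaneous game, intersect best replies.
Union's best replies: N1→Hard; N2→Hard; N3→Soft; N4→Hard; N5→Soft.
Management's best replies: Soft→N4; Hard→N4.
Only (Hard, N4) has each player best-responding; Nash payoffs (10, 9).
Sequential outcome (Hard, N4) coincides with the Nash profile (Hard, N4).

yes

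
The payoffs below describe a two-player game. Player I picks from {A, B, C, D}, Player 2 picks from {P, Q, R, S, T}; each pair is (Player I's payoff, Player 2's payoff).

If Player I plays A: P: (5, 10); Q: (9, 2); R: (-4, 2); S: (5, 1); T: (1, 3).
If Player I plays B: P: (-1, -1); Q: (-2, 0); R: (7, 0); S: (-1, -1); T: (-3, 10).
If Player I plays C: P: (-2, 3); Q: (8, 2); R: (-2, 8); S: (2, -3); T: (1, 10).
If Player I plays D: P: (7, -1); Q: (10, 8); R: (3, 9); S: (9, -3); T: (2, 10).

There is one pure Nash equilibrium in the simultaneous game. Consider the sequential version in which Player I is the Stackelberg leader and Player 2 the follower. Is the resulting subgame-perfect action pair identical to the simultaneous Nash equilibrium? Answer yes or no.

Player 2 best-responds to each possible Player I move:
- A → Player 2 plays P (best of 10, 2, 2, 1, 3); Player I gets 5.
- B → Player 2 plays T (best of -1, 0, 0, -1, 10); Player I gets -3.
- C → Player 2 plays T (best of 3, 2, 8, -3, 10); Player I gets 1.
- D → Player 2 plays T (best of -1, 8, 9, -3, 10); Player I gets 2.
Player I's induced payoffs are 5, -3, 1, 2, so Player I commits to A. Subgame-perfect outcome: (A, P) with payoffs (5, 10).
Under simultaneous play:
Player I's best replies: P→D; Q→D; R→B; S→D; T→D.
Player 2's best replies: A→P; B→T; C→T; D→T.
Only (D, T) has each player best-responding; Nash payoffs (2, 10).
Sequential outcome (A, P) differs from the Nash profile (D, T).

no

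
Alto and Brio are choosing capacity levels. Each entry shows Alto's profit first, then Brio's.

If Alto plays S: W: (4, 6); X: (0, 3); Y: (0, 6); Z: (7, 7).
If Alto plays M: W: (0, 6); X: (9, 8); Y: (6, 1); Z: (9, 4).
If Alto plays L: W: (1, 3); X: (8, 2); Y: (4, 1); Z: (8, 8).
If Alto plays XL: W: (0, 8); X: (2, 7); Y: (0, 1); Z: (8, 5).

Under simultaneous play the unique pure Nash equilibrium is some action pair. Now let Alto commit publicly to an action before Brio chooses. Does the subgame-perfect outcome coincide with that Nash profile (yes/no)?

Backward induction with Alto moving first.
- S → Brio plays Z (best of 6, 3, 6, 7); Alto gets 7.
- M → Brio plays X (best of 6, 8, 1, 4); Alto gets 9.
- L → Brio plays Z (best of 3, 2, 1, 8); Alto gets 8.
- XL → Brio plays W (best of 8, 7, 1, 5); Alto gets 0.
Alto's induced payoffs are 7, 9, 8, 0, so Alto commits to M. Subgame-perfect outcome: (M, X) with payoffs (9, 8).
Under simultaneous play:
Alto's best replies: W→S; X→M; Y→M; Z→M.
Brio's best replies: S→Z; M→X; L→Z; XL→W.
The unique mutual best reply is (M, X), giving (9, 8).
Sequential outcome (M, X) coincides with the Nash profile (M, X).

yes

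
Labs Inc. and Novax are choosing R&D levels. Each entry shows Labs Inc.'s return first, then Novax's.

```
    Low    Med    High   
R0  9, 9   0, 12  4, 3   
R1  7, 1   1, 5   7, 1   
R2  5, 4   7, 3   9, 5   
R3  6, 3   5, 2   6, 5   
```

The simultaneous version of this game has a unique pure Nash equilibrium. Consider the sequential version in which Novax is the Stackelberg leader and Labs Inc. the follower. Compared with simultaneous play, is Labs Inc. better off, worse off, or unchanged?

Backward induction with Novax moving first.
- Low: BR = R0, leader payoff 9.
- Med: BR = R2, leader payoff 3.
- High: BR = R2, leader payoff 5.
Maximizing over 9, 3, 5, Novax chooses Low. Subgame-perfect outcome: (R0, Low) with payoffs (9, 9).
Under simultaneous play:
Labs Inc.'s best replies: Low→R0; Med→R2; High→R2.
Novax's best replies: R0→Med; R1→Med; R2→High; R3→High.
Only (R2, High) has each player best-responding; Nash payoffs (9, 5).
Labs Inc. earns 9 sequentially versus 9 at the Nash outcome: unchanged.

unchanged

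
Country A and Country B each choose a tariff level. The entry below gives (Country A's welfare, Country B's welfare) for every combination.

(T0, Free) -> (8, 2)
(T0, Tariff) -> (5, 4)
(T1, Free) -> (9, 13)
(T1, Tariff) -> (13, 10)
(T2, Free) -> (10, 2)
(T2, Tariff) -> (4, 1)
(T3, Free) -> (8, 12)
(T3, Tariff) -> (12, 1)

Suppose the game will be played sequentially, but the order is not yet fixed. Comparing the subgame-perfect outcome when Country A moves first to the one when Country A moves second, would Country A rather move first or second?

If Country A leads: Country B's best replies are T0→Tariff, T1→Free, T2→Free, T3→Free; Country A's induced payoffs 5, 9, 10, 8; outcome (T2, Free), payoffs (10, 2).
If Country B leads: Country A's best replies are Free→T2, Tariff→T1; Country B's induced payoffs 2, 10; outcome (T1, Tariff), payoffs (13, 10).
Country A gets 10 moving first and 13 moving second, so Country A prefers to move second.

second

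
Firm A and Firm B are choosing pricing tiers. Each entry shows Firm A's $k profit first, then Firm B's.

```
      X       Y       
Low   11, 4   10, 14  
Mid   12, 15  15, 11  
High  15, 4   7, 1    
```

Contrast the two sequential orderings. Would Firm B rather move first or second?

If Firm A leads: Firm B's best replies are Low→Y, Mid→X, High→X; Firm A's induced payoffs 10, 12, 15; outcome (High, X), payoffs (15, 4).
If Firm B leads: Firm A's best replies are X→High, Y→Mid; Firm B's induced payoffs 4, 11; outcome (Mid, Y), payoffs (15, 11).
Firm B gets 11 moving first and 4 moving second, so Firm B prefers to move first.

first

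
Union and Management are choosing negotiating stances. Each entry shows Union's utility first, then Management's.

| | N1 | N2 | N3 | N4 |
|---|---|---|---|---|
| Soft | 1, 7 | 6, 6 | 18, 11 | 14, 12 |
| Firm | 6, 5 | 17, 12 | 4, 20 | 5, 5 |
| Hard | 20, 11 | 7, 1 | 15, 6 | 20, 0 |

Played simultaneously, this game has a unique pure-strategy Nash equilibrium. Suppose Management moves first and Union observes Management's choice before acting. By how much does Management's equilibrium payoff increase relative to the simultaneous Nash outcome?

Backward induction with Management moving first.
- N1: BR = Hard, leader payoff 11.
- N2: BR = Firm, leader payoff 12.
- N3: BR = Soft, leader payoff 11.
- N4: BR = Hard, leader payoff 0.
Maximizing over 11, 12, 11, 0, Management chooses N2. Subgame-perfect outcome: (Firm, N2) with payoffs (17, 12).
For the simultaneous game, intersect best replies.
Union's best replies: N1→Hard; N2→Firm; N3→Soft; N4→Hard.
Management's best replies: Soft→N4; Firm→N3; Hard→N1.
The unique mutual best reply is (Hard, N1), giving (20, 11).
Management's commitment gain: 12 − 11 = 1.

1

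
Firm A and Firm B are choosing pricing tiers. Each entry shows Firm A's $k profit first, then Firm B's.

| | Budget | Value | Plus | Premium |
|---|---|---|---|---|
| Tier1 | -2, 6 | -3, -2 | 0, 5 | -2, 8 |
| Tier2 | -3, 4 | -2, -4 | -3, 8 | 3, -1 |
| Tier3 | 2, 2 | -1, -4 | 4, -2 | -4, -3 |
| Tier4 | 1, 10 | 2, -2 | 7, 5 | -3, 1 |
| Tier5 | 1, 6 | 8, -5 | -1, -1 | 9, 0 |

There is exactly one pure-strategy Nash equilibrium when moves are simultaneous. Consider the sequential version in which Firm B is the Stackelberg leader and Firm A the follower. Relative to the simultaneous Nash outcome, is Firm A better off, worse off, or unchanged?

better off

Work backward from Firm A's decision.
- Budget: BR = Tier3, leader payoff 2.
- Value: BR = Tier5, leader payoff -5.
- Plus: BR = Tier4, leader payoff 5.
- Premium: BR = Tier5, leader payoff 0.
Maximizing over 2, -5, 5, 0, Firm B chooses Plus. Subgame-perfect outcome: (Tier4, Plus) with payoffs (7, 5).
Now find the simultaneous Nash equilibrium.
Firm A's best replies: Budget→Tier3; Value→Tier5; Plus→Tier4; Premium→Tier5.
Firm B's best replies: Tier1→Premium; Tier2→Plus; Tier3→Budget; Tier4→Budget; Tier5→Budget.
The unique mutual best reply is (Tier3, Budget), giving (2, 2).
Firm A earns 7 sequentially versus 2 at the Nash outcome: better off.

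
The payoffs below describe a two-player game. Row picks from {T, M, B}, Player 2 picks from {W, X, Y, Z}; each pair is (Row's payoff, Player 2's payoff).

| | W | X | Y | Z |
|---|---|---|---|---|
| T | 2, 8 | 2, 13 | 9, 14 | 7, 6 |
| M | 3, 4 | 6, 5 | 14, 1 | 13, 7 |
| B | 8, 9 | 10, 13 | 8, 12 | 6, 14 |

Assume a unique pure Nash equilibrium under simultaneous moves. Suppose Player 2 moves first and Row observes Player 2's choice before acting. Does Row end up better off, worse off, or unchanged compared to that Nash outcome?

worse off

Backward induction with Player 2 moving first.
- W: BR = B, leader payoff 9.
- X: BR = B, leader payoff 13.
- Y: BR = M, leader payoff 1.
- Z: BR = M, leader payoff 7.
Maximizing over 9, 13, 1, 7, Player 2 chooses X. Subgame-perfect outcome: (B, X) with payoffs (10, 13).
Under simultaneous play:
Row's best replies: W→B; X→B; Y→M; Z→M.
Player 2's best replies: T→Y; M→Z; B→Z.
Only (M, Z) has each player best-responding; Nash payoffs (13, 7).
Row earns 10 sequentially versus 13 at the Nash outcome: worse off.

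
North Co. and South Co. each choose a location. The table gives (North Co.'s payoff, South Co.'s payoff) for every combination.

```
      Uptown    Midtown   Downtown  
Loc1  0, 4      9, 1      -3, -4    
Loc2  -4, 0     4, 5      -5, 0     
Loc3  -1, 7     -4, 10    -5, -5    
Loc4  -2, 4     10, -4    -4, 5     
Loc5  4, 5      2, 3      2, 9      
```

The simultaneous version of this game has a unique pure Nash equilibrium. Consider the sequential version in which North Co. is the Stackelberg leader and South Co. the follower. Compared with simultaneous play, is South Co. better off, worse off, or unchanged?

Solve by backward induction (North Co. leads).
- Loc1: BR = Uptown, leader payoff 0.
- Loc2: BR = Midtown, leader payoff 4.
- Loc3: BR = Midtown, leader payoff -4.
- Loc4: BR = Downtown, leader payoff -4.
- Loc5: BR = Downtown, leader payoff 2.
North Co.'s induced payoffs are 0, 4, -4, -4, 2, so North Co. commits to Loc2. Subgame-perfect outcome: (Loc2, Midtown) with payoffs (4, 5).
Under simultaneous play:
North Co.'s best replies: Uptown→Loc5; Midtown→Loc4; Downtown→Loc5.
South Co.'s best replies: Loc1→Uptown; Loc2→Midtown; Loc3→Midtown; Loc4→Downtown; Loc5→Downtown.
Only (Loc5, Downtown) has each player best-responding; Nash payoffs (2, 9).
South Co. earns 5 sequentially versus 9 at the Nash outcome: worse off.

worse off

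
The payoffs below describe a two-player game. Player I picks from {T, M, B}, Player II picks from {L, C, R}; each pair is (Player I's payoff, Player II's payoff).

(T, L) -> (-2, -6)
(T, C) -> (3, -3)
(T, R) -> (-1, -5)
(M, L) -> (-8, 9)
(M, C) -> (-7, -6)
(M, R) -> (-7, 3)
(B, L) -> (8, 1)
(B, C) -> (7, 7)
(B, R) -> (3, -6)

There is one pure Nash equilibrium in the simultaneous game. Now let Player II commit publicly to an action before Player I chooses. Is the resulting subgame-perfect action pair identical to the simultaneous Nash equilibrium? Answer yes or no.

yes

Solve by backward induction (Player II leads).
- L: Player I compares -2, -8, 8 and picks B; Player II would get 1.
- C: Player I compares 3, -7, 7 and picks B; Player II would get 7.
- R: Player I compares -1, -7, 3 and picks B; Player II would get -6.
Player II's induced payoffs are 1, 7, -6, so Player II commits to C. Subgame-perfect outcome: (B, C) with payoffs (7, 7).
For the simultaneous game, intersect best replies.
Player I's best replies: L→B; C→B; R→B.
Player II's best replies: T→C; M→L; B→C.
The unique mutual best reply is (B, C), giving (7, 7).
Sequential outcome (B, C) coincides with the Nash profile (B, C).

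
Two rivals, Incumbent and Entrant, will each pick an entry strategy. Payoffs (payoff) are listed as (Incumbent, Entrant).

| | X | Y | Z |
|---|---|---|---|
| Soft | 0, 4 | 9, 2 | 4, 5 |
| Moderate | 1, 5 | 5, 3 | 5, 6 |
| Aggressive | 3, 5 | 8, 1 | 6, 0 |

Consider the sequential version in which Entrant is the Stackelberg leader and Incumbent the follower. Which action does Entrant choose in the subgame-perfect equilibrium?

Backward induction with Entrant moving first.
- X → Incumbent plays Aggressive (best of 0, 1, 3); Entrant gets 5.
- Y → Incumbent plays Soft (best of 9, 5, 8); Entrant gets 2.
- Z → Incumbent plays Aggressive (best of 4, 5, 6); Entrant gets 0.
Maximizing over 5, 2, 0, Entrant chooses X. Subgame-perfect outcome: (Aggressive, X) with payoffs (3, 5).

X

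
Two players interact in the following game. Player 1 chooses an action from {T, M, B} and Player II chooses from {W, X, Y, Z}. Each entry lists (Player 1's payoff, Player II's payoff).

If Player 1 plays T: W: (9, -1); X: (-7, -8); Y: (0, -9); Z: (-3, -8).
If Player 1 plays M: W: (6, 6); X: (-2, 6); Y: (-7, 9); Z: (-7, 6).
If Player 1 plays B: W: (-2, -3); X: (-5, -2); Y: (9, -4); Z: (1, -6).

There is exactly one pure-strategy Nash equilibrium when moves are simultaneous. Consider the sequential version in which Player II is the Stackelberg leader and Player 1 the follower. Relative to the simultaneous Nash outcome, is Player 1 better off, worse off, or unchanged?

Work backward from Player 1's decision.
- W → Player 1 plays T (best of 9, 6, -2); Player II gets -1.
- X → Player 1 plays M (best of -7, -2, -5); Player II gets 6.
- Y → Player 1 plays B (best of 0, -7, 9); Player II gets -4.
- Z → Player 1 plays B (best of -3, -7, 1); Player II gets -6.
Player II's induced payoffs are -1, 6, -4, -6, so Player II commits to X. Subgame-perfect outcome: (M, X) with payoffs (-2, 6).
For the simultaneous game, intersect best replies.
Player 1's best replies: W→T; X→M; Y→B; Z→B.
Player II's best replies: T→W; M→Y; B→X.
Only (T, W) has each player best-responding; Nash payoffs (9, -1).
Player 1 earns -2 sequentially versus 9 at the Nash outcome: worse off.

worse off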